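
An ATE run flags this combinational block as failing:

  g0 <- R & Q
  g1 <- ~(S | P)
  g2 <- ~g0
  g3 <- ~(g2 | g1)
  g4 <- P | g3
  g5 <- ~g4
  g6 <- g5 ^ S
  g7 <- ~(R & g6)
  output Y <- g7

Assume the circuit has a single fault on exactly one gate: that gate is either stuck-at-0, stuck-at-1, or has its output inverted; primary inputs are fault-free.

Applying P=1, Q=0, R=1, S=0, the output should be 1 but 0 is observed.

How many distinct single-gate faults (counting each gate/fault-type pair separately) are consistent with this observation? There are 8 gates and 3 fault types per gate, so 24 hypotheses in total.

Fault-free: g0=0, g1=0, g2=1, g3=0, g4=1, g5=0, g6=0, g7=1 → 1. Observed 0.
  g0: none of the 3 fault types match ✗
  g1: none of the 3 fault types match ✗
  g2: none of the 3 fault types match ✗
  g3: none of the 3 fault types match ✗
  g4: stuck-at-0, inverted output ✓; others ✗
  g5: stuck-at-1, inverted output ✓; others ✗
  g6: stuck-at-1, inverted output ✓; others ✗
  g7: stuck-at-0, inverted output ✓; others ✗
Consistent faults: {g4 stuck-at-0, g4 inverted output, g5 stuck-at-1, g5 inverted output, g6 stuck-at-1, g6 inverted output, g7 stuck-at-0, g7 inverted output} — 8 in all.

8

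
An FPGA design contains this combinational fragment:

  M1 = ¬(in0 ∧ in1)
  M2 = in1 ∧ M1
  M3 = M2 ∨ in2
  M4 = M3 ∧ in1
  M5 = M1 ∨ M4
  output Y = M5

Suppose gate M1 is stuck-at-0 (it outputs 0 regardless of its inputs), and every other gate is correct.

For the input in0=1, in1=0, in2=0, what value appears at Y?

0

Propagate with M1 forced: M1=0 [stuck-at-0], M2=0, M3=0, M4=0, M5=0.
So Y = 0. (Without the fault it would be 1.)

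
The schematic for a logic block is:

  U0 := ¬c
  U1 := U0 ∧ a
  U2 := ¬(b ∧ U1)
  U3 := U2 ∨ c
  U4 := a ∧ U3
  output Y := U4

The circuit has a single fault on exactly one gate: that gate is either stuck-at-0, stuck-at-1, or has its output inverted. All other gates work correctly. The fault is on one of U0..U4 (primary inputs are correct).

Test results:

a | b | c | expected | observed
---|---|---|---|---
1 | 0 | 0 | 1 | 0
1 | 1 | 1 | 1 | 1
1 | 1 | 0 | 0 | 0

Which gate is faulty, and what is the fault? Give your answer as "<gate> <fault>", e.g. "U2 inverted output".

U2 stuck-at-0

Fault-free values for test 1 (a=1, b=0, c=0): U0=1, U1=1, U2=1, U3=1, U4=1, giving Y=1. Observed 0.
Test 1: faults giving observed 0 are {U2 stuck-at-0, U2 inverted output, U3 stuck-at-0, U3 inverted output, U4 stuck-at-0, U4 inverted output}.
Test 2 (a=1, b=1, c=1): fault-free U0=0, U1=0, U2=1, U3=1, U4=1 → 1; observed 1. Eliminates U3 stuck-at-0, U3 inverted output, U4 stuck-at-0, U4 inverted output.
Test 3 (a=1, b=1, c=0): fault-free U0=1, U1=1, U2=0, U3=0, U4=0 → 0; observed 0. Eliminates U2 inverted output.
Only U2 stuck-at-0 is consistent with every test.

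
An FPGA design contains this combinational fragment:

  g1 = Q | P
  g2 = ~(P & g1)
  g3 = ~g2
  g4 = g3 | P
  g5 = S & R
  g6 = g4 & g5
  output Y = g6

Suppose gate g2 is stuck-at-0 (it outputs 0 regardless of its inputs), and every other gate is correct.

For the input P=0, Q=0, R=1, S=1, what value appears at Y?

Propagate with g2 forced: g1=0, g2=0 [stuck-at-0], g3=1, g4=1, g5=1, g6=1.
So Y = 1. (Without the fault it would be 0.)

1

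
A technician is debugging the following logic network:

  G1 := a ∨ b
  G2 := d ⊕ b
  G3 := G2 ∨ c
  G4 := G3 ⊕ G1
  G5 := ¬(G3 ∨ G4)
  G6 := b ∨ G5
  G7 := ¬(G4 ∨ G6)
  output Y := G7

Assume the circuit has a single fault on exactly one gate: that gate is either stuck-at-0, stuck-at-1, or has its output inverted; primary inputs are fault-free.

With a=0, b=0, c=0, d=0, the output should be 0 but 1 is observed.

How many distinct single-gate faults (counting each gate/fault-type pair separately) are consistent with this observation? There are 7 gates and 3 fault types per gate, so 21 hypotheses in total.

6

Fault-free: G1=0, G2=0, G3=0, G4=0, G5=1, G6=1, G7=0 → 0. Observed 1.
  G1: none of the 3 fault types match ✗
  G2: none of the 3 fault types match ✗
  G3: none of the 3 fault types match ✗
  G4: none of the 3 fault types match ✗
  G5: stuck-at-0, inverted output ✓; others ✗
  G6: stuck-at-0, inverted output ✓; others ✗
  G7: stuck-at-1, inverted output ✓; others ✗
Consistent faults: {G5 stuck-at-0, G5 inverted output, G6 stuck-at-0, G6 inverted output, G7 stuck-at-1, G7 inverted output} — 6 in all.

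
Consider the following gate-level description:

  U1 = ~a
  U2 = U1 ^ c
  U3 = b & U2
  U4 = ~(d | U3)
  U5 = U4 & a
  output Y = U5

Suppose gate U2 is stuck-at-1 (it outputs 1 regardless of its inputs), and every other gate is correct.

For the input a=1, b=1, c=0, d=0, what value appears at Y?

Propagate with U2 forced: U1=0, U2=1 [stuck-at-1], U3=1, U4=0, U5=0.
So Y = 0. (Without the fault it would be 1.)

0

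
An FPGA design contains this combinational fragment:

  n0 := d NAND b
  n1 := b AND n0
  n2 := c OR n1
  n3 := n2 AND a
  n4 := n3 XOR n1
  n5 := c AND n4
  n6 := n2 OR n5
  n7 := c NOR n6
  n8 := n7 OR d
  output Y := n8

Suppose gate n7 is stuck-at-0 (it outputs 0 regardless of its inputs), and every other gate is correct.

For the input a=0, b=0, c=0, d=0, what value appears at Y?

Propagate with n7 forced: n0=1, n1=0, n2=0, n3=0, n4=0, n5=0, n6=0, n7=0 [stuck-at-0], n8=0.
So Y = 0. (Without the fault it would be 1.)

0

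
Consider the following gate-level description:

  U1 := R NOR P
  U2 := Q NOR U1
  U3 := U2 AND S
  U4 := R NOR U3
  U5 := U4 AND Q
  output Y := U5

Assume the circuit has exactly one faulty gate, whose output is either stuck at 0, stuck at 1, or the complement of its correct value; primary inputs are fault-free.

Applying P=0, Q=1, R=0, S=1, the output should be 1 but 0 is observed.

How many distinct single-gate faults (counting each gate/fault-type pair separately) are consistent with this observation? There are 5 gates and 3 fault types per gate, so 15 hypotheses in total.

8

Fault-free: U1=1, U2=0, U3=0, U4=1, U5=1 → 1. Observed 0.
  U1: none of the 3 fault types match ✗
  U2: stuck-at-1, inverted output ✓; others ✗
  U3: stuck-at-1, inverted output ✓; others ✗
  U4: stuck-at-0, inverted output ✓; others ✗
  U5: stuck-at-0, inverted output ✓; others ✗
Consistent faults: {U2 stuck-at-1, U2 inverted output, U3 stuck-at-1, U3 inverted output, U4 stuck-at-0, U4 inverted output, U5 stuck-at-0, U5 inverted output} — 8 in all.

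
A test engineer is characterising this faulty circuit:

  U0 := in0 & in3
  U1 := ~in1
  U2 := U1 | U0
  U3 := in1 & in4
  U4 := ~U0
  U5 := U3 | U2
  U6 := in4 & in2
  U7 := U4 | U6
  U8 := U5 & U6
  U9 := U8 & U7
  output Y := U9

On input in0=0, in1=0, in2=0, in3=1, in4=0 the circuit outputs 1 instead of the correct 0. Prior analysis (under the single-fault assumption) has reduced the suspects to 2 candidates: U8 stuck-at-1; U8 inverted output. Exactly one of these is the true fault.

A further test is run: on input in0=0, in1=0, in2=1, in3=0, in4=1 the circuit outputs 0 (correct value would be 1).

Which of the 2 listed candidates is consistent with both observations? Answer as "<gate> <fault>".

Evaluate each candidate on input in0=0, in1=0, in2=1, in3=0, in4=1:
  U8 stuck-at-1: U0=0, U1=1, U2=1, U3=0, U4=1, U5=1, U6=1, U7=1, U8=1 [stuck-at-1], U9=1 → 1 — eliminated
  U8 inverted output: U0=0, U1=1, U2=1, U3=0, U4=1, U5=1, U6=1, U7=1, U8=0 [inverted output], U9=0 → 0 — matches
Only U8 inverted output reproduces the observed 0.

U8 inverted output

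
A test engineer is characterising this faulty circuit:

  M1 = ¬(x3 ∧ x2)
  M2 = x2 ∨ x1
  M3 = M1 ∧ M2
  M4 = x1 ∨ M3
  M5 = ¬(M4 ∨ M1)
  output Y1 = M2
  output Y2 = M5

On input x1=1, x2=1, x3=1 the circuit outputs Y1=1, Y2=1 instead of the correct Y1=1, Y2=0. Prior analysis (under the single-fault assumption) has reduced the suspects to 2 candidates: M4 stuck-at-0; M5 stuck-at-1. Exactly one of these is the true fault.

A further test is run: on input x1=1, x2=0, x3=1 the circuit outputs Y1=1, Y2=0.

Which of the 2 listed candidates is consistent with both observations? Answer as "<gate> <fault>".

Evaluate each candidate on input x1=1, x2=0, x3=1:
  M4 stuck-at-0: M1=1, M2=1, M3=1, M4=0 [stuck-at-0], M5=0 → Y1=1, Y2=0 — matches
  M5 stuck-at-1: M1=1, M2=1, M3=1, M4=1, M5=1 [stuck-at-1] → Y1=1, Y2=1 — eliminated
Only M4 stuck-at-0 reproduces the observed Y1=1, Y2=0.

M4 stuck-at-0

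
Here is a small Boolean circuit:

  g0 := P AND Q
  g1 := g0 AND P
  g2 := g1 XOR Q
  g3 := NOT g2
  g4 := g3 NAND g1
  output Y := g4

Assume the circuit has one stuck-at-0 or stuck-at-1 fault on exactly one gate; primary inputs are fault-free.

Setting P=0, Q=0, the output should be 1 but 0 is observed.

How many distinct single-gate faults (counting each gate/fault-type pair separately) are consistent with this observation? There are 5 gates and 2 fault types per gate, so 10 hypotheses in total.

1

Fault-free: g0=0, g1=0, g2=0, g3=1, g4=1 → 1. Observed 0.
  g0 stuck-at-0: output 1 ✗
  g0 stuck-at-1: output 1 ✗
  g1 stuck-at-0: output 1 ✗
  g1 stuck-at-1: output 1 ✗
  g2 stuck-at-0: output 1 ✗
  g2 stuck-at-1: output 1 ✗
  g3 stuck-at-0: output 1 ✗
  g3 stuck-at-1: output 1 ✗
  g4 stuck-at-0: output 0 ✓
  g4 stuck-at-1: output 1 ✗
Consistent faults: {g4 stuck-at-0} — 1 in all.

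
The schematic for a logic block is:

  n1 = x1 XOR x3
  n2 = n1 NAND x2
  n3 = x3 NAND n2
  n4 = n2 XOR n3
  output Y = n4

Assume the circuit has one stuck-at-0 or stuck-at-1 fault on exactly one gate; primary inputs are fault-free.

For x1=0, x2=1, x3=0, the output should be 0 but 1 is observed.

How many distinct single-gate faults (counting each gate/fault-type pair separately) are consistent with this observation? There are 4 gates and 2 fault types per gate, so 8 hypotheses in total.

4

Fault-free: n1=0, n2=1, n3=1, n4=0 → 0. Observed 1.
  n1 stuck-at-0: output 0 ✗
  n1 stuck-at-1: output 1 ✓
  n2 stuck-at-0: output 1 ✓
  n2 stuck-at-1: output 0 ✗
  n3 stuck-at-0: output 1 ✓
  n3 stuck-at-1: output 0 ✗
  n4 stuck-at-0: output 0 ✗
  n4 stuck-at-1: output 1 ✓
Consistent faults: {n1 stuck-at-1, n2 stuck-at-0, n3 stuck-at-0, n4 stuck-at-1} — 4 in all.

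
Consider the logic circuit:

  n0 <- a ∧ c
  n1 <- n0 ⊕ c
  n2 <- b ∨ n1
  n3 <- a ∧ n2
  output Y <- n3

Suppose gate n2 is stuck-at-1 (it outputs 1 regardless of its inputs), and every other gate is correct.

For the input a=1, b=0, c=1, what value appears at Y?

1

Propagate with n2 forced: n0=1, n1=0, n2=1 [stuck-at-1], n3=1.
So Y = 1. (Without the fault it would be 0.)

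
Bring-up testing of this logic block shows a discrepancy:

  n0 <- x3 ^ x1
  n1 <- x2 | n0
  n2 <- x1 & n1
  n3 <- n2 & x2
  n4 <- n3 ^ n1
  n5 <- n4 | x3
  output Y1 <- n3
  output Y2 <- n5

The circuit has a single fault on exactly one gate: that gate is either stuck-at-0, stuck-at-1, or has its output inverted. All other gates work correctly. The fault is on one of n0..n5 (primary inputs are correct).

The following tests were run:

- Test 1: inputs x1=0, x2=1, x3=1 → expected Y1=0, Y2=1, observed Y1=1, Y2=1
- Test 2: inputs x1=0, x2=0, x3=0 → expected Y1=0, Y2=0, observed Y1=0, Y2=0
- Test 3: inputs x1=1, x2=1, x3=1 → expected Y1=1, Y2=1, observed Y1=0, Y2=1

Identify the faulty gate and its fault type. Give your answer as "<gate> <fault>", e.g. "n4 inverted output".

Fault-free values for test 1 (x1=0, x2=1, x3=1): n0=1, n1=1, n2=0, n3=0, n4=1, n5=1, giving Y1=0, Y2=1. Observed Y1=1, Y2=1.
Test 1: faults giving observed Y1=1, Y2=1 are {n2 stuck-at-1, n2 inverted output, n3 stuck-at-1, n3 inverted output}.
Test 2 (x1=0, x2=0, x3=0): fault-free n0=0, n1=0, n2=0, n3=0, n4=0, n5=0 → Y1=0, Y2=0; observed Y1=0, Y2=0. Eliminates n3 stuck-at-1, n3 inverted output.
Test 3 (x1=1, x2=1, x3=1): fault-free n0=0, n1=1, n2=1, n3=1, n4=0, n5=1 → Y1=1, Y2=1; observed Y1=0, Y2=1. Eliminates n2 stuck-at-1.
Only n2 inverted output is consistent with every test.

n2 inverted output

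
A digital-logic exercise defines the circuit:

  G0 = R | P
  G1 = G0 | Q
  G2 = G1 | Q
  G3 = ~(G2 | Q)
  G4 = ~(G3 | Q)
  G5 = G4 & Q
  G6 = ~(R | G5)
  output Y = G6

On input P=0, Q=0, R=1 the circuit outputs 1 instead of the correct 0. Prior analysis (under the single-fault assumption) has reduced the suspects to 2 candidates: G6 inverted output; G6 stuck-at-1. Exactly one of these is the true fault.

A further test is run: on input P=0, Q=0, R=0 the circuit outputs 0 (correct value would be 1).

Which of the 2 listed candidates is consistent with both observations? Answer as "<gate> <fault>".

G6 inverted output

Evaluate each candidate on input P=0, Q=0, R=0:
  G6 inverted output: G0=0, G1=0, G2=0, G3=1, G4=0, G5=0, G6=0 [inverted output] → 0 — matches
  G6 stuck-at-1: G0=0, G1=0, G2=0, G3=1, G4=0, G5=0, G6=1 [stuck-at-1] → 1 — eliminated
Only G6 inverted output reproduces the observed 0.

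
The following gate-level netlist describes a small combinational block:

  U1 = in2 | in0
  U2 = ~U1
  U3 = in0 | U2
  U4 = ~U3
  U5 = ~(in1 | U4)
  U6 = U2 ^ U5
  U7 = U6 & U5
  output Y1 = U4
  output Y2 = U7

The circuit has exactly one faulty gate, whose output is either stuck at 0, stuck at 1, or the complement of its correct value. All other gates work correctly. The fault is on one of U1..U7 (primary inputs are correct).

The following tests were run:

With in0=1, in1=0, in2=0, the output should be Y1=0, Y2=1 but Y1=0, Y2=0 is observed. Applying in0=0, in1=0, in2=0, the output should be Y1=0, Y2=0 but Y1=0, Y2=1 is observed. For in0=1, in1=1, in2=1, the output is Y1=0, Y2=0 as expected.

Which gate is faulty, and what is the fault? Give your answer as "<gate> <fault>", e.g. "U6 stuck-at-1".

U6 inverted output

Fault-free values for test 1 (in0=1, in1=0, in2=0): U1=1, U2=0, U3=1, U4=0, U5=1, U6=1, U7=1, giving Y1=0, Y2=1. Observed Y1=0, Y2=0.
Test 1: faults giving observed Y1=0, Y2=0 are {U1 stuck-at-0, U1 inverted output, U2 stuck-at-1, U2 inverted output, U5 stuck-at-0, U5 inverted output, U6 stuck-at-0, U6 inverted output, U7 stuck-at-0, U7 inverted output}.
Test 2 (in0=0, in1=0, in2=0): fault-free U1=0, U2=1, U3=1, U4=0, U5=1, U6=0, U7=0 → Y1=0, Y2=0; observed Y1=0, Y2=1. Eliminates U1 stuck-at-0, U1 inverted output, U2 stuck-at-1, U2 inverted output, U5 stuck-at-0, U5 inverted output, U6 stuck-at-0, U7 stuck-at-0.
Test 3 (in0=1, in1=1, in2=1): fault-free U1=1, U2=0, U3=1, U4=0, U5=0, U6=0, U7=0 → Y1=0, Y2=0; observed Y1=0, Y2=0. Eliminates U7 inverted output.
Only U6 inverted output is consistent with every test.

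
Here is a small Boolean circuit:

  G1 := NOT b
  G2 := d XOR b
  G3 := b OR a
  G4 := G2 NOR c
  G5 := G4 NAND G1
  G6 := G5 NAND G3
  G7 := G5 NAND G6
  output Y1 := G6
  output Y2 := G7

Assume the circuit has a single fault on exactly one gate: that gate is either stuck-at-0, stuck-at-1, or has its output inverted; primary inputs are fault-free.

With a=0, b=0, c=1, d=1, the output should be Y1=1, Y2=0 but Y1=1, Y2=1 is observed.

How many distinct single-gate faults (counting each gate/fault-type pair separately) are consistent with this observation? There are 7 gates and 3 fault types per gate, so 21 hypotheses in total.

Fault-free: G1=1, G2=1, G3=0, G4=0, G5=1, G6=1, G7=0 → Y1=1, Y2=0. Observed Y1=1, Y2=1.
  G1: none of the 3 fault types match ✗
  G2: none of the 3 fault types match ✗
  G3: none of the 3 fault types match ✗
  G4: stuck-at-1, inverted output ✓; others ✗
  G5: stuck-at-0, inverted output ✓; others ✗
  G6: none of the 3 fault types match ✗
  G7: stuck-at-1, inverted output ✓; others ✗
Consistent faults: {G4 stuck-at-1, G4 inverted output, G5 stuck-at-0, G5 inverted output, G7 stuck-at-1, G7 inverted output} — 6 in all.

6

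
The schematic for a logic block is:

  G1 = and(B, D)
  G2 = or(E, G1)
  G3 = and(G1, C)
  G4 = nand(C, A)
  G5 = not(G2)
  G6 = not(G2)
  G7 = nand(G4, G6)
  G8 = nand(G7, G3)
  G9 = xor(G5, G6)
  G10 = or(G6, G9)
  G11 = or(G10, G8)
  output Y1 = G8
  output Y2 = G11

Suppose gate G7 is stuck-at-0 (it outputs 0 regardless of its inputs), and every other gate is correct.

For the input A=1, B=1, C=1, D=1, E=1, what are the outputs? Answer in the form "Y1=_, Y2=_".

Propagate with G7 forced: G1=1, G2=1, G3=1, G4=0, G5=0, G6=0, G7=0 [stuck-at-0], G8=1, G9=0, G10=0, G11=1.
So the outputs are Y1=1, Y2=1. (Without the fault they would be Y1=0, Y2=0.)

Y1=1, Y2=1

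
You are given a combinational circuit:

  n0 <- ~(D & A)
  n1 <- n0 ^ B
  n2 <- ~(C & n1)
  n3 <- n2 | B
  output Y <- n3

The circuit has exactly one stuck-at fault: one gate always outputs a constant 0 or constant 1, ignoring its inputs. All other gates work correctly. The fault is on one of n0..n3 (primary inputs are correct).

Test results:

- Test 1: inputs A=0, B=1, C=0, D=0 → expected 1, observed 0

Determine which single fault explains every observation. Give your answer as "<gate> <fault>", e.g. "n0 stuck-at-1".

Fault-free values for test 1 (A=0, B=1, C=0, D=0): n0=1, n1=0, n2=1, n3=1, giving Y=1. Observed 0.
Test 1: faults giving observed 0 are {n3 stuck-at-0}.
Only n3 stuck-at-0 is consistent with every test.

n3 stuck-at-0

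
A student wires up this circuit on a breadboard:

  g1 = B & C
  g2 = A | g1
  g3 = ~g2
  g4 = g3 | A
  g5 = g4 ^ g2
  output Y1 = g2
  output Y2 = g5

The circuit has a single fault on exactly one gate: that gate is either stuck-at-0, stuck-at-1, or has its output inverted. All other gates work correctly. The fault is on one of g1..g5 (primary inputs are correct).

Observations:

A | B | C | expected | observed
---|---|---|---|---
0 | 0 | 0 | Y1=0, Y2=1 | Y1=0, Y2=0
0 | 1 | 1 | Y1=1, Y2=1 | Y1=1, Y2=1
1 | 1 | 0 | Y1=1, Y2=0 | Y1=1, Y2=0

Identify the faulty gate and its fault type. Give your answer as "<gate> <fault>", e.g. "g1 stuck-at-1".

Fault-free values for test 1 (A=0, B=0, C=0): g1=0, g2=0, g3=1, g4=1, g5=1, giving Y1=0, Y2=1. Observed Y1=0, Y2=0.
Test 1: faults giving observed Y1=0, Y2=0 are {g3 stuck-at-0, g3 inverted output, g4 stuck-at-0, g4 inverted output, g5 stuck-at-0, g5 inverted output}.
Test 2 (A=0, B=1, C=1): fault-free g1=1, g2=1, g3=0, g4=0, g5=1 → Y1=1, Y2=1; observed Y1=1, Y2=1. Eliminates g3 inverted output, g4 inverted output, g5 stuck-at-0, g5 inverted output.
Test 3 (A=1, B=1, C=0): fault-free g1=0, g2=1, g3=0, g4=1, g5=0 → Y1=1, Y2=0; observed Y1=1, Y2=0. Eliminates g4 stuck-at-0.
Only g3 stuck-at-0 is consistent with every test.

g3 stuck-at-0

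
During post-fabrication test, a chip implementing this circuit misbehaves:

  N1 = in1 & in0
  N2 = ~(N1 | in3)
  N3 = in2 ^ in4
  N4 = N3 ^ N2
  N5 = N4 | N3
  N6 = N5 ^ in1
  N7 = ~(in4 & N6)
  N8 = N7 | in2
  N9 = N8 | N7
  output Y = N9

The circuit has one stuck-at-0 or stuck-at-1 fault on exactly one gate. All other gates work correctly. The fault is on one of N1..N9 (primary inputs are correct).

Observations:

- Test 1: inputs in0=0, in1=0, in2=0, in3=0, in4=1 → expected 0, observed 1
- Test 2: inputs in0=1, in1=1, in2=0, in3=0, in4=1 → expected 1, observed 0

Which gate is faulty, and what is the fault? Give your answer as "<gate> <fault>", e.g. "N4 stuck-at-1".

Fault-free values for test 1 (in0=0, in1=0, in2=0, in3=0, in4=1): N1=0, N2=1, N3=1, N4=0, N5=1, N6=1, N7=0, N8=0, N9=0, giving Y=0. Observed 1.
Test 1: faults giving observed 1 are {N5 stuck-at-0, N6 stuck-at-0, N7 stuck-at-1, N8 stuck-at-1, N9 stuck-at-1}.
Test 2 (in0=1, in1=1, in2=0, in3=0, in4=1): fault-free N1=1, N2=0, N3=1, N4=1, N5=1, N6=0, N7=1, N8=1, N9=1 → 1; observed 0. Eliminates N6 stuck-at-0, N7 stuck-at-1, N8 stuck-at-1, N9 stuck-at-1.
Only N5 stuck-at-0 is consistent with every test.

N5 stuck-at-0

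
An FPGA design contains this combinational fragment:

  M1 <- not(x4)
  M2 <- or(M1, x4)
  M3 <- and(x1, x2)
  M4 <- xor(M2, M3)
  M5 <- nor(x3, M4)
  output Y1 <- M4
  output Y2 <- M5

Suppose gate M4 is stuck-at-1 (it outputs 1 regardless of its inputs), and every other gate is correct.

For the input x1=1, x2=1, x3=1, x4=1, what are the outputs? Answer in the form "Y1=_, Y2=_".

Y1=1, Y2=0

Propagate with M4 forced: M1=0, M2=1, M3=1, M4=1 [stuck-at-1], M5=0.
So the outputs are Y1=1, Y2=0. (Without the fault they would be Y1=0, Y2=0.)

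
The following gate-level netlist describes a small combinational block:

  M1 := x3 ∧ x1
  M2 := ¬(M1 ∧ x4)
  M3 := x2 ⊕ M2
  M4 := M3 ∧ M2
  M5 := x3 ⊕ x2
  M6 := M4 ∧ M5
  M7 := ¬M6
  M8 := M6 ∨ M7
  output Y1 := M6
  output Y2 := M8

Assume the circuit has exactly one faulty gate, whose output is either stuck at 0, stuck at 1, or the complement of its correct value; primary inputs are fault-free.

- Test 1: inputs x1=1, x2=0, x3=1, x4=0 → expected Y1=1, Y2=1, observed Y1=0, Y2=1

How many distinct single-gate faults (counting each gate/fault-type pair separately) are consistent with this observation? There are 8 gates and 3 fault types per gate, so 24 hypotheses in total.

Fault-free: M1=1, M2=1, M3=1, M4=1, M5=1, M6=1, M7=0, M8=1 → Y1=1, Y2=1. Observed Y1=0, Y2=1.
  M1: none of the 3 fault types match ✗
  M2: stuck-at-0, inverted output ✓; others ✗
  M3: stuck-at-0, inverted output ✓; others ✗
  M4: stuck-at-0, inverted output ✓; others ✗
  M5: stuck-at-0, inverted output ✓; others ✗
  M6: stuck-at-0, inverted output ✓; others ✗
  M7: none of the 3 fault types match ✗
  M8: none of the 3 fault types match ✗
Consistent faults: {M2 stuck-at-0, M2 inverted output, M3 stuck-at-0, M3 inverted output, M4 stuck-at-0, M4 inverted output, M5 stuck-at-0, M5 inverted output, M6 stuck-at-0, M6 inverted output} — 10 in all.

10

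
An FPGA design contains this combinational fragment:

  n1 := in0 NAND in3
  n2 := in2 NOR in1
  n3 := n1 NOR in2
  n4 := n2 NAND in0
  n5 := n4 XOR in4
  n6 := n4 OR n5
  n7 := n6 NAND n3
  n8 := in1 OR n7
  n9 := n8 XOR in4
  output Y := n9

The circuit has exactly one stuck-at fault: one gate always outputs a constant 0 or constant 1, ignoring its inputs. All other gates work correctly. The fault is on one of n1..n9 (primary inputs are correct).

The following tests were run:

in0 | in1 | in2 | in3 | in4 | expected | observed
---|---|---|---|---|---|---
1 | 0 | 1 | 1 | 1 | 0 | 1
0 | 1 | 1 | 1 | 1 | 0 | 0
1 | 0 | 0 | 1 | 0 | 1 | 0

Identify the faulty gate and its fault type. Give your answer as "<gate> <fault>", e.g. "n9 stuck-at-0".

n7 stuck-at-0

Fault-free values for test 1 (in0=1, in1=0, in2=1, in3=1, in4=1): n1=0, n2=0, n3=0, n4=1, n5=0, n6=1, n7=1, n8=1, n9=0, giving Y=0. Observed 1.
Test 1: faults giving observed 1 are {n3 stuck-at-1, n7 stuck-at-0, n8 stuck-at-0, n9 stuck-at-1}.
Test 2 (in0=0, in1=1, in2=1, in3=1, in4=1): fault-free n1=1, n2=0, n3=0, n4=1, n5=0, n6=1, n7=1, n8=1, n9=0 → 0; observed 0. Eliminates n8 stuck-at-0, n9 stuck-at-1.
Test 3 (in0=1, in1=0, in2=0, in3=1, in4=0): fault-free n1=0, n2=1, n3=1, n4=0, n5=0, n6=0, n7=1, n8=1, n9=1 → 1; observed 0. Eliminates n3 stuck-at-1.
Only n7 stuck-at-0 is consistent with every test.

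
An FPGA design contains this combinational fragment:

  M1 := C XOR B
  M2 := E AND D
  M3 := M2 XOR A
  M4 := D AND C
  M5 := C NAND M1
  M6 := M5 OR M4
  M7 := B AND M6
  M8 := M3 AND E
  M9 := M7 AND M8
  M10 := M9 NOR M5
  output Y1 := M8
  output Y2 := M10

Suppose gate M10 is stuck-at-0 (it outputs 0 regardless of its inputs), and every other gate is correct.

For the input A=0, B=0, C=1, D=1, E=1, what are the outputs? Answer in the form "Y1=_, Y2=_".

Propagate with M10 forced: M1=1, M2=1, M3=1, M4=1, M5=0, M6=1, M7=0, M8=1, M9=0, M10=0 [stuck-at-0].
So the outputs are Y1=1, Y2=0. (Without the fault they would be Y1=1, Y2=1.)

Y1=1, Y2=0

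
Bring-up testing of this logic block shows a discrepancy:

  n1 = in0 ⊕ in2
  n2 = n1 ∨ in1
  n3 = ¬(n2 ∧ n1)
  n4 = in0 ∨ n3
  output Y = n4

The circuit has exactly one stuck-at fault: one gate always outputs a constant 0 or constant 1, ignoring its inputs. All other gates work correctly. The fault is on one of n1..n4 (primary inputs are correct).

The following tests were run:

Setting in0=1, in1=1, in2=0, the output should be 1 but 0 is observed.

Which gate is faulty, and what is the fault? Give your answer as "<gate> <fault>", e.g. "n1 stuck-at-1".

n4 stuck-at-0

Fault-free values for test 1 (in0=1, in1=1, in2=0): n1=1, n2=1, n3=0, n4=1, giving Y=1. Observed 0.
Test 1: faults giving observed 0 are {n4 stuck-at-0}.
Only n4 stuck-at-0 is consistent with every test.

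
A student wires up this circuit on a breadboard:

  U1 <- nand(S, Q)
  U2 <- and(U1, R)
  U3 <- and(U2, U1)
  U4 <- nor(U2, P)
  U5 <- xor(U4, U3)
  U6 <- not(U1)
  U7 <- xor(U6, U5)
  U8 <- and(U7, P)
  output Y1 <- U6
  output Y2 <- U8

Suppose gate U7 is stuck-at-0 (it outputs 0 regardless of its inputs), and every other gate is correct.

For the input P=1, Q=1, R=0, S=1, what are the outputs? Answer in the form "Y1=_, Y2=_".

Propagate with U7 forced: U1=0, U2=0, U3=0, U4=0, U5=0, U6=1, U7=0 [stuck-at-0], U8=0.
So the outputs are Y1=1, Y2=0. (Without the fault they would be Y1=1, Y2=1.)

Y1=1, Y2=0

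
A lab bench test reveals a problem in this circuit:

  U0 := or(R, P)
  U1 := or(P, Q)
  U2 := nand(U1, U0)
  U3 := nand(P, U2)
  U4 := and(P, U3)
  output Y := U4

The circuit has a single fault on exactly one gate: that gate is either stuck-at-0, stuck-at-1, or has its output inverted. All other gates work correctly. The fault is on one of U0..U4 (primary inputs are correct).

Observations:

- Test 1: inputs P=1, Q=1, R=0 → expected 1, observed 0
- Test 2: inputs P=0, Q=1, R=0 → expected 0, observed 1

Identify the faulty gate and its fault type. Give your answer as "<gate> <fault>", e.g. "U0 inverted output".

U4 inverted output

Fault-free values for test 1 (P=1, Q=1, R=0): U0=1, U1=1, U2=0, U3=1, U4=1, giving Y=1. Observed 0.
Test 1: faults giving observed 0 are {U0 stuck-at-0, U0 inverted output, U1 stuck-at-0, U1 inverted output, U2 stuck-at-1, U2 inverted output, U3 stuck-at-0, U3 inverted output, U4 stuck-at-0, U4 inverted output}.
Test 2 (P=0, Q=1, R=0): fault-free U0=0, U1=1, U2=1, U3=1, U4=0 → 0; observed 1. Eliminates U0 stuck-at-0, U0 inverted output, U1 stuck-at-0, U1 inverted output, U2 stuck-at-1, U2 inverted output, U3 stuck-at-0, U3 inverted output, U4 stuck-at-0.
Only U4 inverted output is consistent with every test.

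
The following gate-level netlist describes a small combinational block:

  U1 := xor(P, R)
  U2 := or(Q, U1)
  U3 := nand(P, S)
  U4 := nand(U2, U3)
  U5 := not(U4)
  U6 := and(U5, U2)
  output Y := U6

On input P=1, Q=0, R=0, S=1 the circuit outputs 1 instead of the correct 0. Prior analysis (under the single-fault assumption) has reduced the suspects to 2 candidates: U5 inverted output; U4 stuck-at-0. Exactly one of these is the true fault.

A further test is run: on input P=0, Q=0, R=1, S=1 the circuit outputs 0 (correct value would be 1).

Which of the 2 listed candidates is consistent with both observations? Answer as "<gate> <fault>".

U5 inverted output

Evaluate each candidate on input P=0, Q=0, R=1, S=1:
  U5 inverted output: U1=1, U2=1, U3=1, U4=0, U5=0 [inverted output], U6=0 → 0 — matches
  U4 stuck-at-0: U1=1, U2=1, U3=1, U4=0 [stuck-at-0], U5=1, U6=1 → 1 — eliminated
Only U5 inverted output reproduces the observed 0.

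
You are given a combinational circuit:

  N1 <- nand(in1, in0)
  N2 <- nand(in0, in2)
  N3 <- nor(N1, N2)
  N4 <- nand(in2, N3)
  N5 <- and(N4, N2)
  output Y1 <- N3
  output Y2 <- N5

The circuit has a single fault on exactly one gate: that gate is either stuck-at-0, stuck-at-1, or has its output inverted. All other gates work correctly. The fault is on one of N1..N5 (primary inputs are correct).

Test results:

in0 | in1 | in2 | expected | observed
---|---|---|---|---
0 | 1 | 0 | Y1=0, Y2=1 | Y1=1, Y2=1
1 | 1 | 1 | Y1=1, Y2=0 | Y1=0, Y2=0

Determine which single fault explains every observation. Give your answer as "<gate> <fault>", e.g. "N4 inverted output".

N3 inverted output

Fault-free values for test 1 (in0=0, in1=1, in2=0): N1=1, N2=1, N3=0, N4=1, N5=1, giving Y1=0, Y2=1. Observed Y1=1, Y2=1.
Test 1: faults giving observed Y1=1, Y2=1 are {N3 stuck-at-1, N3 inverted output}.
Test 2 (in0=1, in1=1, in2=1): fault-free N1=0, N2=0, N3=1, N4=0, N5=0 → Y1=1, Y2=0; observed Y1=0, Y2=0. Eliminates N3 stuck-at-1.
Only N3 inverted output is consistent with every test.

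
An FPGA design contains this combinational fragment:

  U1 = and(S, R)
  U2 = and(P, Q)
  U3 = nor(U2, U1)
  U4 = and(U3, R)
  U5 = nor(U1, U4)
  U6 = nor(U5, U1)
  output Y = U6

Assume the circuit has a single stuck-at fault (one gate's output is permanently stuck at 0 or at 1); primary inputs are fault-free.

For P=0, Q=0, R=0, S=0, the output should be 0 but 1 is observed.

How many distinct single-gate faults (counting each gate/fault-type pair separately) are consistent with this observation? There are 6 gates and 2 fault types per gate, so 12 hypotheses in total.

3

Fault-free: U1=0, U2=0, U3=1, U4=0, U5=1, U6=0 → 0. Observed 1.
  U1 stuck-at-0: output 0 ✗
  U1 stuck-at-1: output 0 ✗
  U2 stuck-at-0: output 0 ✗
  U2 stuck-at-1: output 0 ✗
  U3 stuck-at-0: output 0 ✗
  U3 stuck-at-1: output 0 ✗
  U4 stuck-at-0: output 0 ✗
  U4 stuck-at-1: output 1 ✓
  U5 stuck-at-0: output 1 ✓
  U5 stuck-at-1: output 0 ✗
  U6 stuck-at-0: output 0 ✗
  U6 stuck-at-1: output 1 ✓
Consistent faults: {U4 stuck-at-1, U5 stuck-at-0, U6 stuck-at-1} — 3 in all.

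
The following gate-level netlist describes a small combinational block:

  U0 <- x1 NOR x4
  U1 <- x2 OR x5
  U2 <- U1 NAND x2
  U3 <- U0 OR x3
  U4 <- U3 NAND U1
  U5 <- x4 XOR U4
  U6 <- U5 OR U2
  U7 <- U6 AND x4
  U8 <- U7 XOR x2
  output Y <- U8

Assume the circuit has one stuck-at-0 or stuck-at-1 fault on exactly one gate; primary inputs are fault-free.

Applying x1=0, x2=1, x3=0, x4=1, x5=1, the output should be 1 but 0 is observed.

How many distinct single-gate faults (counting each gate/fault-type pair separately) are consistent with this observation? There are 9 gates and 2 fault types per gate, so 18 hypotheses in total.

Fault-free: U0=0, U1=1, U2=0, U3=0, U4=1, U5=0, U6=0, U7=0, U8=1 → 1. Observed 0.
  U0: stuck-at-1 ✓; others ✗
  U1: stuck-at-0 ✓; others ✗
  U2: stuck-at-1 ✓; others ✗
  U3: stuck-at-1 ✓; others ✗
  U4: stuck-at-0 ✓; others ✗
  U5: stuck-at-1 ✓; others ✗
  U6: stuck-at-1 ✓; others ✗
  U7: stuck-at-1 ✓; others ✗
  U8: stuck-at-0 ✓; others ✗
Consistent faults: {U0 stuck-at-1, U1 stuck-at-0, U2 stuck-at-1, U3 stuck-at-1, U4 stuck-at-0, U5 stuck-at-1, U6 stuck-at-1, U7 stuck-at-1, U8 stuck-at-0} — 9 in all.

9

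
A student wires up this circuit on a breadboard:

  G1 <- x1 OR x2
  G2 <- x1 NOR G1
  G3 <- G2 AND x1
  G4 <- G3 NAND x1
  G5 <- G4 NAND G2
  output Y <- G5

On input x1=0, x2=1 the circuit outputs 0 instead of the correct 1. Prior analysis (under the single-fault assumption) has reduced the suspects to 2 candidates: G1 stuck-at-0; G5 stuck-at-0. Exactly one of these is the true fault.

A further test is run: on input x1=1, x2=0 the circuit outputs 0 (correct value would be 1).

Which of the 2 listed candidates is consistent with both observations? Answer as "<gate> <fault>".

G5 stuck-at-0

Evaluate each candidate on input x1=1, x2=0:
  G1 stuck-at-0: G1=0 [stuck-at-0], G2=0, G3=0, G4=1, G5=1 → 1 — eliminated
  G5 stuck-at-0: G1=1, G2=0, G3=0, G4=1, G5=0 [stuck-at-0] → 0 — matches
Only G5 stuck-at-0 reproduces the observed 0.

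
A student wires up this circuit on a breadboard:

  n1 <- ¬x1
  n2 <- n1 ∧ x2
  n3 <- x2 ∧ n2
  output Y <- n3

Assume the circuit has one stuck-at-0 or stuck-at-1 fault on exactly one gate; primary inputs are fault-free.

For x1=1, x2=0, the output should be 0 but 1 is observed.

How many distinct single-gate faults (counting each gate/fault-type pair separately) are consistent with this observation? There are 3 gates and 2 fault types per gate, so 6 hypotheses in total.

1

Fault-free: n1=0, n2=0, n3=0 → 0. Observed 1.
  n1 stuck-at-0: output 0 ✗
  n1 stuck-at-1: output 0 ✗
  n2 stuck-at-0: output 0 ✗
  n2 stuck-at-1: output 0 ✗
  n3 stuck-at-0: output 0 ✗
  n3 stuck-at-1: output 1 ✓
Consistent faults: {n3 stuck-at-1} — 1 in all.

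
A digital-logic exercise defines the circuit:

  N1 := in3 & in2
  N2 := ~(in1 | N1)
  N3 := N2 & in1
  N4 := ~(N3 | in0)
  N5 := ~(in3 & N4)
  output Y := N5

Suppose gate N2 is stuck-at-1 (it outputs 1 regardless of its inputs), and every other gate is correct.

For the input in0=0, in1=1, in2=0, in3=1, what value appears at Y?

1

Propagate with N2 forced: N1=0, N2=1 [stuck-at-1], N3=1, N4=0, N5=1.
So Y = 1. (Without the fault it would be 0.)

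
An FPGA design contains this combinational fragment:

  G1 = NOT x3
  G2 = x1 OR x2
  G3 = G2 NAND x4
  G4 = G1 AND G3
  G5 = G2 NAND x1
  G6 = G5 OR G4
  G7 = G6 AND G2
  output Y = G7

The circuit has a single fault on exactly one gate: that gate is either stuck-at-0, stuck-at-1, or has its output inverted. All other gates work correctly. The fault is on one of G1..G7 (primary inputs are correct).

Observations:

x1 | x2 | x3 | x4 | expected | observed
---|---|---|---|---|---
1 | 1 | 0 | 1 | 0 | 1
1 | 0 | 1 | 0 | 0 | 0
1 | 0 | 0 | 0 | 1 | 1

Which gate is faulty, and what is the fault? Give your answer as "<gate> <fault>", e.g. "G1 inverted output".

G3 stuck-at-1

Fault-free values for test 1 (x1=1, x2=1, x3=0, x4=1): G1=1, G2=1, G3=0, G4=0, G5=0, G6=0, G7=0, giving Y=0. Observed 1.
Test 1: faults giving observed 1 are {G3 stuck-at-1, G3 inverted output, G4 stuck-at-1, G4 inverted output, G5 stuck-at-1, G5 inverted output, G6 stuck-at-1, G6 inverted output, G7 stuck-at-1, G7 inverted output}.
Test 2 (x1=1, x2=0, x3=1, x4=0): fault-free G1=0, G2=1, G3=1, G4=0, G5=0, G6=0, G7=0 → 0; observed 0. Eliminates G4 stuck-at-1, G4 inverted output, G5 stuck-at-1, G5 inverted output, G6 stuck-at-1, G6 inverted output, G7 stuck-at-1, G7 inverted output.
Test 3 (x1=1, x2=0, x3=0, x4=0): fault-free G1=1, G2=1, G3=1, G4=1, G5=0, G6=1, G7=1 → 1; observed 1. Eliminates G3 inverted output.
Only G3 stuck-at-1 is consistent with every test.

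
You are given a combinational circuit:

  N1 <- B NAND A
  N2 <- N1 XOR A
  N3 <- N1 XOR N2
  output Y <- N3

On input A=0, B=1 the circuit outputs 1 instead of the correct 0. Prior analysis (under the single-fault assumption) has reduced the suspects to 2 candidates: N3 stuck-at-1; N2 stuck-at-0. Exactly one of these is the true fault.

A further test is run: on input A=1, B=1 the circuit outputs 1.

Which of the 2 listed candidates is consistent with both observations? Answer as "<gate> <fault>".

N3 stuck-at-1

Evaluate each candidate on input A=1, B=1:
  N3 stuck-at-1: N1=0, N2=1, N3=1 [stuck-at-1] → 1 — matches
  N2 stuck-at-0: N1=0, N2=0 [stuck-at-0], N3=0 → 0 — eliminated
Only N3 stuck-at-1 reproduces the observed 1.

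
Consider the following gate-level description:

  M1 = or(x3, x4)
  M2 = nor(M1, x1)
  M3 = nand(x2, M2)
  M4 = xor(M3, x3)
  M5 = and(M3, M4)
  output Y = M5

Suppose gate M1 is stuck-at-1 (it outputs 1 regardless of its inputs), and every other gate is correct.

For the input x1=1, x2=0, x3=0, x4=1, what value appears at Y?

Propagate with M1 forced: M1=1 [stuck-at-1], M2=0, M3=1, M4=1, M5=1.
So Y = 1. (Same as the fault-free value — the fault is masked on this input.)

1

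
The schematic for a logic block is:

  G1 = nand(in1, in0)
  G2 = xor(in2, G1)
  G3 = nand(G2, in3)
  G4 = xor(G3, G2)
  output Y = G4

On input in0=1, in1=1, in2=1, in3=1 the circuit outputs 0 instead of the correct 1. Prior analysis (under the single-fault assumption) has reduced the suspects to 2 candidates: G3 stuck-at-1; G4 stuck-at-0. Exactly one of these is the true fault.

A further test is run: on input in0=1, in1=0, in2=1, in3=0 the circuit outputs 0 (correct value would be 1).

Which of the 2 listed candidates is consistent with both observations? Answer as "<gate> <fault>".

Evaluate each candidate on input in0=1, in1=0, in2=1, in3=0:
  G3 stuck-at-1: G1=1, G2=0, G3=1 [stuck-at-1], G4=1 → 1 — eliminated
  G4 stuck-at-0: G1=1, G2=0, G3=1, G4=0 [stuck-at-0] → 0 — matches
Only G4 stuck-at-0 reproduces the observed 0.

G4 stuck-at-0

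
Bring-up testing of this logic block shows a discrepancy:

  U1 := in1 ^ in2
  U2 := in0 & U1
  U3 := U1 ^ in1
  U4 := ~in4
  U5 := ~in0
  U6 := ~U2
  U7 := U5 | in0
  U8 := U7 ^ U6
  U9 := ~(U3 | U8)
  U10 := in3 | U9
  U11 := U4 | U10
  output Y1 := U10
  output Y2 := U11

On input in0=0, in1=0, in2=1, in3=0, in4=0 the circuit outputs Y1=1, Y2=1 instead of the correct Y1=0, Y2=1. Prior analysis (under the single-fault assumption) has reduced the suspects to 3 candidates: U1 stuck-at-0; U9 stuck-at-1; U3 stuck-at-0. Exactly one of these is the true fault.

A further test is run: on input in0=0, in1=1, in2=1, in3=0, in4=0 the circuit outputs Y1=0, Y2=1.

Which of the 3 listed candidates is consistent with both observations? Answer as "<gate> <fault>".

Evaluate each candidate on input in0=0, in1=1, in2=1, in3=0, in4=0:
  U1 stuck-at-0: U1=0 [stuck-at-0], U2=0, U3=1, U4=1, U5=1, U6=1, U7=1, U8=0, U9=0, U10=0, U11=1 → Y1=0, Y2=1 — matches
  U9 stuck-at-1: U1=0, U2=0, U3=1, U4=1, U5=1, U6=1, U7=1, U8=0, U9=1 [stuck-at-1], U10=1, U11=1 → Y1=1, Y2=1 — eliminated
  U3 stuck-at-0: U1=0, U2=0, U3=0 [stuck-at-0], U4=1, U5=1, U6=1, U7=1, U8=0, U9=1, U10=1, U11=1 → Y1=1, Y2=1 — eliminated
Only U1 stuck-at-0 reproduces the observed Y1=0, Y2=1.

U1 stuck-at-0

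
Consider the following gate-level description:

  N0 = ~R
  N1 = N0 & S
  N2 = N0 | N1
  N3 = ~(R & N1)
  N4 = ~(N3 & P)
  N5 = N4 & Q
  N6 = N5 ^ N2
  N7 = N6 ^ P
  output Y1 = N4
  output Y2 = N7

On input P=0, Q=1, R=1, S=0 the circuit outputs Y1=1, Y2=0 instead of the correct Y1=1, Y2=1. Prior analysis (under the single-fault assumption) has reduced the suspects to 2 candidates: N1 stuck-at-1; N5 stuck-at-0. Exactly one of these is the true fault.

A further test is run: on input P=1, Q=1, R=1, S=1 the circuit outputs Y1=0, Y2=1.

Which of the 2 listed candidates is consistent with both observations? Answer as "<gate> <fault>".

Evaluate each candidate on input P=1, Q=1, R=1, S=1:
  N1 stuck-at-1: N0=0, N1=1 [stuck-at-1], N2=1, N3=0, N4=1, N5=1, N6=0, N7=1 → Y1=1, Y2=1 — eliminated
  N5 stuck-at-0: N0=0, N1=0, N2=0, N3=1, N4=0, N5=0 [stuck-at-0], N6=0, N7=1 → Y1=0, Y2=1 — matches
Only N5 stuck-at-0 reproduces the observed Y1=0, Y2=1.

N5 stuck-at-0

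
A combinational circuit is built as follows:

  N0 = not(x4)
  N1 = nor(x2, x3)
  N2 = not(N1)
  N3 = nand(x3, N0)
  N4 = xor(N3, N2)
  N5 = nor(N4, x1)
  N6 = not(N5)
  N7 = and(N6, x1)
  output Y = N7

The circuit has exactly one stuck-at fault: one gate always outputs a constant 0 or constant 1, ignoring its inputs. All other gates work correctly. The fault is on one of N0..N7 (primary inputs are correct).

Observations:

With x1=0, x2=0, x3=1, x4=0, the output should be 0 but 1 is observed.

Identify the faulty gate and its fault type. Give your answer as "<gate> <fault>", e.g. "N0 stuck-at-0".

N7 stuck-at-1

Fault-free values for test 1 (x1=0, x2=0, x3=1, x4=0): N0=1, N1=0, N2=1, N3=0, N4=1, N5=0, N6=1, N7=0, giving Y=0. Observed 1.
Test 1: faults giving observed 1 are {N7 stuck-at-1}.
Only N7 stuck-at-1 is consistent with every test.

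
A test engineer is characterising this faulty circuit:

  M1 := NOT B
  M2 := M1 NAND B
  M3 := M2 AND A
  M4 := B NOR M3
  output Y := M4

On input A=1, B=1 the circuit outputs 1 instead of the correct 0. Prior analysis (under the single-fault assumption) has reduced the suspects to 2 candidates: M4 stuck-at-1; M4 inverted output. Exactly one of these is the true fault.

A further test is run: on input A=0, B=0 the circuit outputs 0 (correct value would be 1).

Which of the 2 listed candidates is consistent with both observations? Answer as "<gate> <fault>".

Evaluate each candidate on input A=0, B=0:
  M4 stuck-at-1: M1=1, M2=1, M3=0, M4=1 [stuck-at-1] → 1 — eliminated
  M4 inverted output: M1=1, M2=1, M3=0, M4=0 [inverted output] → 0 — matches
Only M4 inverted output reproduces the observed 0.

M4 inverted output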